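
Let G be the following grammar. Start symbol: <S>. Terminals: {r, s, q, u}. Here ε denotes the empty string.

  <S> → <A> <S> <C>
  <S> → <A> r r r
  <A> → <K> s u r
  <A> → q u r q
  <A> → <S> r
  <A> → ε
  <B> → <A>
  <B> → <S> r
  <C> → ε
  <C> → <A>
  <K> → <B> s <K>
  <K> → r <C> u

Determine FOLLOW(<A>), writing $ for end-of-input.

FIRST(<S>): from <S>→<A> <S> <C> we get {q, r, s}; from <S>→<A> r r r we get {q, r, s}. So FIRST(<S>) = {q, r, s}.
FIRST(<A>): from <A>→<K> s u r we get {q, r, s}; from <A>→q u r q we get {q}; from <A>→<S> r we get {q, r, s}; from <A>→ε we get {ε}. So FIRST(<A>) = {ε, q, r, s}.
FIRST(<B>): from <B>→<A> we get {ε, q, r, s}; from <B>→<S> r we get {q, r, s}. So FIRST(<B>) = {ε, q, r, s}.
FIRST(<C>): from <C>→ε we get {ε}; from <C>→<A> we get {ε, q, r, s}. So FIRST(<C>) = {ε, q, r, s}.
FIRST(<K>): from <K>→<B> s <K> we get {q, r, s}; from <K>→r <C> u we get {r}. So FIRST(<K>) = {q, r, s}.
FOLLOW(<S>) includes $ since <S> is the start symbol.
FOLLOW(<S>): in <S>→<A> <S> <C>, <S> is followed by <C> with FIRST {ε, q, r, s}; in <S>→<A> <S> <C>, the suffix after <S> is nullable (adds nothing new); in <A>→<S> r, <S> is followed by r with FIRST {r}; in <B>→<S> r, <S> is followed by r with FIRST {r}. Thus FOLLOW(<S>) = {$, q, r, s}.
FOLLOW(<B>): in <K>→<B> s <K>, <B> is followed by s <K> with FIRST {s}. Thus FOLLOW(<B>) = {s}.
FOLLOW(<C>): in <S>→<A> <S> <C>, the suffix after <C> is empty, so FOLLOW(<C>) ⊇ FOLLOW(<S>) = {$, q, r, s}; in <K>→r <C> u, <C> is followed by u with FIRST {u}. Thus FOLLOW(<C>) = {$, q, r, s, u}.
FOLLOW(<A>): in <S>→<A> <S> <C>, <A> is followed by <S> <C> with FIRST {q, r, s}; in <S>→<A> r r r, <A> is followed by r r r with FIRST {r}; in <B>→<A>, the suffix after <A> is empty, so FOLLOW(<A>) ⊇ FOLLOW(<B>) = {s}; in <C>→<A>, the suffix after <A> is empty, so FOLLOW(<A>) ⊇ FOLLOW(<C>) = {$, q, r, s, u}. Thus FOLLOW(<A>) = {$, q, r, s, u}.
FOLLOW(<K>): in <A>→<K> s u r, <K> is followed by s u r with FIRST {s}; in <K>→<B> s <K>, the suffix after <K> is empty (adds nothing new). Thus FOLLOW(<K>) = {s}.

{$, q, r, s, u}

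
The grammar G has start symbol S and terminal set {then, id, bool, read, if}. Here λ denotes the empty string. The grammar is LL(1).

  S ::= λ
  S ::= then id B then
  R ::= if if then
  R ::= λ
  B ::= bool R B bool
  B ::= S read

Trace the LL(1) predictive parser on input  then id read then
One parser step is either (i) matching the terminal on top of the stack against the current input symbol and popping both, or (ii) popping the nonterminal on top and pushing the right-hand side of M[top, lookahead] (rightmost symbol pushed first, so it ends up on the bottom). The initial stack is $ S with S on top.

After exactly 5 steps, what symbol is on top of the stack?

read

step 1: stack=$ S  input=then id read then $  — expand S ::= then id B then
step 2: stack=$ then B id then  input=then id read then $  — match then
step 3: stack=$ then B id  input=id read then $  — match id
step 4: stack=$ then B  input=read then $  — expand B ::= S read
step 5: stack=$ then read S  input=read then $  — expand S ::= λ
Stack after step 5: $ then read (top = read).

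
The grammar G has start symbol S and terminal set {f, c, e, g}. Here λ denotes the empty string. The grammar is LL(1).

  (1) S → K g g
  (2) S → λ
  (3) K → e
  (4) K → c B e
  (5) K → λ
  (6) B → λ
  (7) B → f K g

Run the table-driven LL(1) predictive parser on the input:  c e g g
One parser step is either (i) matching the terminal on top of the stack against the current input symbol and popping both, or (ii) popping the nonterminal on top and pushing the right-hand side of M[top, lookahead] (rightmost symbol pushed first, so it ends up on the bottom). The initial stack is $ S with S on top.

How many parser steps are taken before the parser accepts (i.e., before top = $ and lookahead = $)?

7

     Stack        Input      Action
  1  $ S          c e g g $  expand S → K g g
  2  $ g g K      c e g g $  expand K → c B e
  3  $ g g e B c  c e g g $  match c
  4  $ g g e B    e g g $    expand B → λ
  5  $ g g e      e g g $    match e
  6  $ g g        g g $      match g
  7  $ g          g $        match g
Accept reached after 7 steps.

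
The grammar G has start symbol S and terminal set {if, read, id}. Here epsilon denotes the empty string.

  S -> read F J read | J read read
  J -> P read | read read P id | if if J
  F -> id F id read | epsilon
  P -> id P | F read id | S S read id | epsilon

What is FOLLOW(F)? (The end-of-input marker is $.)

{id, if, read}

FIRST(F): from F->id F id read we get {id}; from F->epsilon we get {epsilon}. So FIRST(F) = {epsilon, id}.
FIRST(S): from S->read F J read we get {read}; from S->J read read we get {id, if, read}. So FIRST(S) = {id, if, read}.
FIRST(P): from P->id P we get {id}; from P->F read id we get {id, read}; from P->S S read id we get {id, if, read}; from P->epsilon we get {epsilon}. So FIRST(P) = {epsilon, id, if, read}.
FIRST(J): from J->P read we get {id, if, read}; from J->read read P id we get {read}; from J->if if J we get {if}. So FIRST(J) = {id, if, read}.
FOLLOW(S) includes $ since S is the start symbol.
FOLLOW(S): in P->S S read id (occurrence 1), S is followed by S read id with FIRST {id, if, read}; in P->S S read id (occurrence 2), S is followed by read id with FIRST {read}. Thus FOLLOW(S) = {$, id, if, read}.
FOLLOW(J): in S->read F J read, J is followed by read with FIRST {read}; in S->J read read, J is followed by read read with FIRST {read}; in J->if if J, the suffix after J is empty (adds nothing new). Thus FOLLOW(J) = {read}.
FOLLOW(F): in S->read F J read, F is followed by J read with FIRST {id, if, read}; in F->id F id read, F is followed by id read with FIRST {id}; in P->F read id, F is followed by read id with FIRST {read}. Thus FOLLOW(F) = {id, if, read}.
FOLLOW(P): in J->P read, P is followed by read with FIRST {read}; in J->read read P id, P is followed by id with FIRST {id}; in P->id P, the suffix after P is empty (adds nothing new). Thus FOLLOW(P) = {id, read}.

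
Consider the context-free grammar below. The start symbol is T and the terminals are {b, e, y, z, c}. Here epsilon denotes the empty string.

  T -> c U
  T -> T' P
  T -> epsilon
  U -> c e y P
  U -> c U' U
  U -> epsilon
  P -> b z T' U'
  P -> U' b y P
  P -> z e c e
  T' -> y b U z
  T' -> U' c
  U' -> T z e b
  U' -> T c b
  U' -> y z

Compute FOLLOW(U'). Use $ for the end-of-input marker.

FIRST(U): from U->c e y P we get {c}; from U->c U' U we get {c}; from U->epsilon we get {epsilon}. So FIRST(U) = {epsilon, c}.
FIRST(T): from T->c U we get {c}; from T->T' P we get {c, y, z}; from T->epsilon we get {epsilon}. So FIRST(T) = {epsilon, c, y, z}.
FIRST(U'): from U'->T z e b we get {c, y, z}; from U'->T c b we get {c, y, z}; from U'->y z we get {y}. So FIRST(U') = {c, y, z}.
FIRST(P): from P->b z T' U' we get {b}; from P->U' b y P we get {c, y, z}; from P->z e c e we get {z}. So FIRST(P) = {b, c, y, z}.
FIRST(T'): from T'->y b U z we get {y}; from T'->U' c we get {c, y, z}. So FIRST(T') = {c, y, z}.
FOLLOW(T) includes $ since T is the start symbol.
FOLLOW(T): in U'->T z e b, T is followed by z e b with FIRST {z}; in U'->T c b, T is followed by c b with FIRST {c}. Thus FOLLOW(T) = {$, c, z}.
FOLLOW(U): in T->c U, the suffix after U is empty, so FOLLOW(U) ⊇ FOLLOW(T) = {$, c, z}; in U->c U' U, the suffix after U is empty (adds nothing new); in T'->y b U z, U is followed by z with FIRST {z}. Thus FOLLOW(U) = {$, c, z}.
FOLLOW(P): in T->T' P, the suffix after P is empty, so FOLLOW(P) ⊇ FOLLOW(T) = {$, c, z}; in U->c e y P, the suffix after P is empty, so FOLLOW(P) ⊇ FOLLOW(U) = {$, c, z}; in P->U' b y P, the suffix after P is empty (adds nothing new). Thus FOLLOW(P) = {$, c, z}.
FOLLOW(T'): in T->T' P, T' is followed by P with FIRST {b, c, y, z}; in P->b z T' U', T' is followed by U' with FIRST {c, y, z}. Thus FOLLOW(T') = {b, c, y, z}.
FOLLOW(U'): in U->c U' U, U' is followed by U with FIRST {epsilon, c}; in U->c U' U, the suffix after U' is nullable, so FOLLOW(U') ⊇ FOLLOW(U) = {$, c, z}; in P->b z T' U', the suffix after U' is empty, so FOLLOW(U') ⊇ FOLLOW(P) = {$, c, z}; in P->U' b y P, U' is followed by b y P with FIRST {b}; in T'->U' c, U' is followed by c with FIRST {c}. Thus FOLLOW(U') = {$, b, c, z}.

{$, b, c, z}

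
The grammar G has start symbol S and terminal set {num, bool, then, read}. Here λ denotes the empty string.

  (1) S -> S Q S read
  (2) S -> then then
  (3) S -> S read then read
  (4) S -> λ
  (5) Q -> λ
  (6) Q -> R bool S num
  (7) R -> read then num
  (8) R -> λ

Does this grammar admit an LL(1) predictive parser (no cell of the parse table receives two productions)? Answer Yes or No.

FIRST(S) = {λ, bool, read, then}
FIRST(Q) = {λ, bool, read}
FIRST(R) = {λ, read}
FOLLOW(S) = {$, bool, num, read, then}
FOLLOW(Q) = {bool, read, then}
FOLLOW(R) = {bool}
Cell M[Q, bool] receives both Q -> λ and Q -> R bool S num — the grammar is not LL(1).

No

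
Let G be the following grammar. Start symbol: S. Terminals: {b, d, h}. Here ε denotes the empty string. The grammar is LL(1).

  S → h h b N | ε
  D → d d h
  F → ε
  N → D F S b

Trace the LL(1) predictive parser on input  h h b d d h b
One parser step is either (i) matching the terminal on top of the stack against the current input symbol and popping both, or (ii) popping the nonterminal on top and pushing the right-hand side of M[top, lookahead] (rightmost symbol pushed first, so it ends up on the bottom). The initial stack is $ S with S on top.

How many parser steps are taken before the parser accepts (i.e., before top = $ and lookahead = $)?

12

      Stack          Input            Action
   1  $ S            h h b d d h b $  expand S → h h b N
   2  $ N b h h      h h b d d h b $  match h
   3  $ N b h        h b d d h b $    match h
   4  $ N b          b d d h b $      match b
   5  $ N            d d h b $        expand N → D F S b
   6  $ b S F D      d d h b $        expand D → d d h
   7  $ b S F h d d  d d h b $        match d
   8  $ b S F h d    d h b $          match d
   9  $ b S F h      h b $            match h
  10  $ b S F        b $              expand F → ε
  11  $ b S          b $              expand S → ε
  12  $ b            b $              match b
Accept reached after 12 steps.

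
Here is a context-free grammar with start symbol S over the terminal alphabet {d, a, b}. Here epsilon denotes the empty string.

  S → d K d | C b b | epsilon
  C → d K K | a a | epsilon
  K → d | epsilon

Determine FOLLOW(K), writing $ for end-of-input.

{b, d}

FIRST(C) = {epsilon, a, d}
FIRST(K) = {epsilon, d}
FIRST(S) = {epsilon, a, b, d}  (via C b b)
FOLLOW(S) includes $ since S is the start symbol.
FOLLOW(S): S appears on no right-hand side. Thus FOLLOW(S) = {$}.
FOLLOW(C): in S→C b b, C is followed by b b with FIRST {b}. Thus FOLLOW(C) = {b}.
FOLLOW(K): in S→d K d, K is followed by d with FIRST {d}; in C→d K K (occurrence 1), K is followed by K with FIRST {epsilon, d}; in C→d K K (occurrence 1), the suffix after K is nullable, so FOLLOW(K) ⊇ FOLLOW(C) = {b}; in C→d K K (occurrence 2), the suffix after K is empty, so FOLLOW(K) ⊇ FOLLOW(C) = {b}. Thus FOLLOW(K) = {b, d}.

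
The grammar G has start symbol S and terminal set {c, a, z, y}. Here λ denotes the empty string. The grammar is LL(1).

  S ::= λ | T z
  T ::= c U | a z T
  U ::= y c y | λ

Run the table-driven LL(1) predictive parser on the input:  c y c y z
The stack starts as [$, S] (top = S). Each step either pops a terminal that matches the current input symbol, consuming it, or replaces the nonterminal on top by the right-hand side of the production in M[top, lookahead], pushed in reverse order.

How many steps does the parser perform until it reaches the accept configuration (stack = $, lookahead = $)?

8

step 1: stack=$ S  input=c y c y z $  — expand S ::= T z
step 2: stack=$ z T  input=c y c y z $  — expand T ::= c U
step 3: stack=$ z U c  input=c y c y z $  — match c
step 4: stack=$ z U  input=y c y z $  — expand U ::= y c y
step 5: stack=$ z y c y  input=y c y z $  — match y
step 6: stack=$ z y c  input=c y z $  — match c
step 7: stack=$ z y  input=y z $  — match y
step 8: stack=$ z  input=z $  — match z
Accept reached after 8 steps.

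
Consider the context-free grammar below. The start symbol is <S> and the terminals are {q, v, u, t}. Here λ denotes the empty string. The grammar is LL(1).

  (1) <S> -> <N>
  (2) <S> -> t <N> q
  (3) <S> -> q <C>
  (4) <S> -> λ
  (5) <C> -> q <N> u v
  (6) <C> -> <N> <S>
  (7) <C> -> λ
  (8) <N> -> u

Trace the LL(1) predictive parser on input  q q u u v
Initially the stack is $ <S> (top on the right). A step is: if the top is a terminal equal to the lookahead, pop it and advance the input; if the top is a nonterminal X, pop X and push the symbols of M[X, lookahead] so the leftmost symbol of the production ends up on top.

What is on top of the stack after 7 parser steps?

     Stack        Input        Action
  1  $ <S>        q q u u v $  expand <S> -> q <C>
  2  $ <C> q      q q u u v $  match q
  3  $ <C>        q u u v $    expand <C> -> q <N> u v
  4  $ v u <N> q  q u u v $    match q
  5  $ v u <N>    u u v $      expand <N> -> u
  6  $ v u u      u u v $      match u
  7  $ v u        u v $        match u
Stack after step 7: $ v (top = v).

v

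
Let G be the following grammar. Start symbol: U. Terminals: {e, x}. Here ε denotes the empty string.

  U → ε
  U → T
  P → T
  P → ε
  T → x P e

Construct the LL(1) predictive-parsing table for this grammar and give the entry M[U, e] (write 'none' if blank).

FIRST(T) = {x}
FIRST(U) = {ε, x}  (via T)
FIRST(P) = {ε, x}  (via T)
FOLLOW(U) includes $ since U is the start symbol.
FOLLOW(U): U appears on no right-hand side. Thus FOLLOW(U) = {$}.
For U → ε: FIRST(ε) = {ε}, so it goes in M[U, t] for t ∈ {}; since ε ∈ FIRST, also for every t ∈ FOLLOW(U) = {$}.
For U → T: FIRST(T) = {x}, so it goes in M[U, t] for t ∈ {x}.
None of these place a production in M[U, e].

none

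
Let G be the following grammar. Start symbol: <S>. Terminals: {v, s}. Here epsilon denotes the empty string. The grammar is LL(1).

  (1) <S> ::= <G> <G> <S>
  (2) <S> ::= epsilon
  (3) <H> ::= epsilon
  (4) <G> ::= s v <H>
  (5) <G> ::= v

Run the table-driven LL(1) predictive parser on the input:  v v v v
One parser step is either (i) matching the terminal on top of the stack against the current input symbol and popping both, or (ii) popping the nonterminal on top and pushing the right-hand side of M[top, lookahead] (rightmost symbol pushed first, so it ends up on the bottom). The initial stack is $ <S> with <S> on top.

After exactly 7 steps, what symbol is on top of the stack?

step 1: stack=$ <S>  input=v v v v $  — expand <S> ::= <G> <G> <S>
step 2: stack=$ <S> <G> <G>  input=v v v v $  — expand <G> ::= v
step 3: stack=$ <S> <G> v  input=v v v v $  — match v
step 4: stack=$ <S> <G>  input=v v v $  — expand <G> ::= v
step 5: stack=$ <S> v  input=v v v $  — match v
step 6: stack=$ <S>  input=v v $  — expand <S> ::= <G> <G> <S>
step 7: stack=$ <S> <G> <G>  input=v v $  — expand <G> ::= v
Stack after step 7: $ <S> <G> v (top = v).

v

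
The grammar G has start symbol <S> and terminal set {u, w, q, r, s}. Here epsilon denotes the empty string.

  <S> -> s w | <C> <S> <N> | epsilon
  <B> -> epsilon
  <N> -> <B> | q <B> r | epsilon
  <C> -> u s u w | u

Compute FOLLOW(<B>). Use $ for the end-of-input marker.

{$, q, r}

FIRST(<B>): from <B>->epsilon we get {epsilon}. So FIRST(<B>) = {epsilon}.
FIRST(<C>): from <C>->u s u w we get {u}; from <C>->u we get {u}. So FIRST(<C>) = {u}.
FIRST(<S>): from <S>->s w we get {s}; from <S>-><C> <S> <N> we get {u}; from <S>->epsilon we get {epsilon}. So FIRST(<S>) = {epsilon, s, u}.
FIRST(<N>): from <N>-><B> we get {epsilon}; from <N>->q <B> r we get {q}; from <N>->epsilon we get {epsilon}. So FIRST(<N>) = {epsilon, q}.
FOLLOW(<S>) includes $ since <S> is the start symbol.
FOLLOW(<S>): in <S>-><C> <S> <N>, <S> is followed by <N> with FIRST {epsilon, q}; in <S>-><C> <S> <N>, the suffix after <S> is nullable (adds nothing new). Thus FOLLOW(<S>) = {$, q}.
FOLLOW(<N>): in <S>-><C> <S> <N>, the suffix after <N> is empty, so FOLLOW(<N>) ⊇ FOLLOW(<S>) = {$, q}. Thus FOLLOW(<N>) = {$, q}.
FOLLOW(<B>): in <N>-><B>, the suffix after <B> is empty, so FOLLOW(<B>) ⊇ FOLLOW(<N>) = {$, q}; in <N>->q <B> r, <B> is followed by r with FIRST {r}. Thus FOLLOW(<B>) = {$, q, r}.
FOLLOW(<C>): in <S>-><C> <S> <N>, <C> is followed by <S> <N> with FIRST {epsilon, q, s, u}; in <S>-><C> <S> <N>, the suffix after <C> is nullable, so FOLLOW(<C>) ⊇ FOLLOW(<S>) = {$, q}. Thus FOLLOW(<C>) = {$, q, s, u}.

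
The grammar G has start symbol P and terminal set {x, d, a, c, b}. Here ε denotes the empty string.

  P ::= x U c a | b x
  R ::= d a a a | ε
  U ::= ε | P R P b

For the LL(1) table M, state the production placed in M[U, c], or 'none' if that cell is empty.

FIRST(P) = {b, x}
FIRST(R) = {ε, d}
FIRST(U) = {ε, b, x}  (via P R P b)
FOLLOW(P) includes $ since P is the start symbol.
FOLLOW(U): in P::=x U c a, U is followed by c a with FIRST {c}. Thus FOLLOW(U) = {c}.
For U ::= ε: FIRST(ε) = {ε}, so it goes in M[U, t] for t ∈ {}; since ε ∈ FIRST, also for every t ∈ FOLLOW(U) = {c}.
For U ::= P R P b: FIRST(P R P b) = {b, x}, so it goes in M[U, t] for t ∈ {b, x}.

U ::= ε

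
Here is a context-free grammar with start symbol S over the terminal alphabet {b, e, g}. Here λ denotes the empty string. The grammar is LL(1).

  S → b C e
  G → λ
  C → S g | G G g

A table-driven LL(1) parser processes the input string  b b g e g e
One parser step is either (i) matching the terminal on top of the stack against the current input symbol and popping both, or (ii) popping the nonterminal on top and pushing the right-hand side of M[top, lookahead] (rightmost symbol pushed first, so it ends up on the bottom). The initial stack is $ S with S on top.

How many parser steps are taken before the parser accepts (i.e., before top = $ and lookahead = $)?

      Stack          Input          Action
   1  $ S            b b g e g e $  expand S → b C e
   2  $ e C b        b b g e g e $  match b
   3  $ e C          b g e g e $    expand C → S g
   4  $ e g S        b g e g e $    expand S → b C e
   5  $ e g e C b    b g e g e $    match b
   6  $ e g e C      g e g e $      expand C → G G g
   7  $ e g e g G G  g e g e $      expand G → λ
   8  $ e g e g G    g e g e $      expand G → λ
   9  $ e g e g      g e g e $      match g
  10  $ e g e        e g e $        match e
  11  $ e g          g e $          match g
  12  $ e            e $            match e
Accept reached after 12 steps.

12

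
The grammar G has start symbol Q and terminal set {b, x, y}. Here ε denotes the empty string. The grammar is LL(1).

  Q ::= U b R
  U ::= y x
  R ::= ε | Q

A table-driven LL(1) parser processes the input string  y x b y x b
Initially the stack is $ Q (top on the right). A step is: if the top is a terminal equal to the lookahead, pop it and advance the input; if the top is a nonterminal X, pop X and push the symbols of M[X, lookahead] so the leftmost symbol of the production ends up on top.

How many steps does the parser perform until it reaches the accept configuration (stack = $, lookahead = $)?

12

      Stack      Input          Action
   1  $ Q        y x b y x b $  expand Q ::= U b R
   2  $ R b U    y x b y x b $  expand U ::= y x
   3  $ R b x y  y x b y x b $  match y
   4  $ R b x    x b y x b $    match x
   5  $ R b      b y x b $      match b
   6  $ R        y x b $        expand R ::= Q
   7  $ Q        y x b $        expand Q ::= U b R
   8  $ R b U    y x b $        expand U ::= y x
   9  $ R b x y  y x b $        match y
  10  $ R b x    x b $          match x
  11  $ R b      b $            match b
  12  $ R        $              expand R ::= ε
Accept reached after 12 steps.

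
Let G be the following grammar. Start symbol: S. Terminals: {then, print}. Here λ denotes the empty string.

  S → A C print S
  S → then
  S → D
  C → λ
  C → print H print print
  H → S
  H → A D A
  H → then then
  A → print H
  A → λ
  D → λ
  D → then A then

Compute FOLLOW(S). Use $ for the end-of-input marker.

{$, print, then}

FIRST(C): from C→λ we get {λ}; from C→print H print print we get {print}. So FIRST(C) = {λ, print}.
FIRST(A): from A→print H we get {print}; from A→λ we get {λ}. So FIRST(A) = {λ, print}.
FIRST(D): from D→λ we get {λ}; from D→then A then we get {then}. So FIRST(D) = {λ, then}.
FIRST(S): from S→A C print S we get {print}; from S→then we get {then}; from S→D we get {λ, then}. So FIRST(S) = {λ, print, then}.
FIRST(H): from H→S we get {λ, print, then}; from H→A D A we get {λ, print, then}; from H→then then we get {then}. So FIRST(H) = {λ, print, then}.
FOLLOW(S) includes $ since S is the start symbol.
FOLLOW(C): in S→A C print S, C is followed by print S with FIRST {print}. Thus FOLLOW(C) = {print}.
FOLLOW(S): in S→A C print S, the suffix after S is empty (adds nothing new); in H→S, the suffix after S is empty, so FOLLOW(S) ⊇ FOLLOW(H) = {print, then}. Thus FOLLOW(S) = {$, print, then}.
FOLLOW(H): in C→print H print print, H is followed by print print with FIRST {print}; in A→print H, the suffix after H is empty, so FOLLOW(H) ⊇ FOLLOW(A) = {print, then}. Thus FOLLOW(H) = {print, then}.
FOLLOW(A): in S→A C print S, A is followed by C print S with FIRST {print}; in H→A D A (occurrence 1), A is followed by D A with FIRST {λ, print, then}; in H→A D A (occurrence 1), the suffix after A is nullable, so FOLLOW(A) ⊇ FOLLOW(H) = {print, then}; in H→A D A (occurrence 2), the suffix after A is empty, so FOLLOW(A) ⊇ FOLLOW(H) = {print, then}; in D→then A then, A is followed by then with FIRST {then}. Thus FOLLOW(A) = {print, then}.
FOLLOW(D): in S→D, the suffix after D is empty, so FOLLOW(D) ⊇ FOLLOW(S) = {$, print, then}; in H→A D A, D is followed by A with FIRST {λ, print}; in H→A D A, the suffix after D is nullable, so FOLLOW(D) ⊇ FOLLOW(H) = {print, then}. Thus FOLLOW(D) = {$, print, then}.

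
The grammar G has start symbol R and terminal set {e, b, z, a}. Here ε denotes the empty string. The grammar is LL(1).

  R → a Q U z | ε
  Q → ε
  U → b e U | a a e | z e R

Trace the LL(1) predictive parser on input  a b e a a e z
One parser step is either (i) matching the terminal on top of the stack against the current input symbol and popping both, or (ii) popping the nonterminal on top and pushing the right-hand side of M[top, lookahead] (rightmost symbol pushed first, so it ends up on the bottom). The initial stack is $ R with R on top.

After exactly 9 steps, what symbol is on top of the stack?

e

     Stack      Input            Action
  1  $ R        a b e a a e z $  expand R → a Q U z
  2  $ z U Q a  a b e a a e z $  match a
  3  $ z U Q    b e a a e z $    expand Q → ε
  4  $ z U      b e a a e z $    expand U → b e U
  5  $ z U e b  b e a a e z $    match b
  6  $ z U e    e a a e z $      match e
  7  $ z U      a a e z $        expand U → a a e
  8  $ z e a a  a a e z $        match a
  9  $ z e a    a e z $          match a
Stack after step 9: $ z e (top = e).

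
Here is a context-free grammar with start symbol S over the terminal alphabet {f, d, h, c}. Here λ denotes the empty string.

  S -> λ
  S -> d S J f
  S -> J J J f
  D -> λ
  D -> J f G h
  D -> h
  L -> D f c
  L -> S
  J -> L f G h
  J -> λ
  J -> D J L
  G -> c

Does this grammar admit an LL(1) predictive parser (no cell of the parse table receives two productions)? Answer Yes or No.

No

FIRST(S) = {λ, d, f, h}
FIRST(D) = {λ, d, f, h}
FIRST(L) = {λ, d, f, h}
FIRST(J) = {λ, d, f, h}
FIRST(G) = {c}
FOLLOW(S) = {$, d, f, h}
FOLLOW(D) = {d, f, h}
FOLLOW(L) = {d, f, h}
FOLLOW(J) = {d, f, h}
FOLLOW(G) = {h}
Cell M[D, d] receives both D -> λ and D -> J f G h — the grammar is not LL(1).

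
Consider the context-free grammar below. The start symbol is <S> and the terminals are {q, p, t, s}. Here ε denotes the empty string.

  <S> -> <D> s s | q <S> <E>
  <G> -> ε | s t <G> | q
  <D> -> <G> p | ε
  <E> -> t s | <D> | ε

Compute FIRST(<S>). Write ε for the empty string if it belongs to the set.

FIRST(<G>) = {ε, q, s}
FIRST(<D>) = {ε, p, q, s}  (via <G> p)
FIRST(<S>) = {p, q, s}  (via <D> s s)
FIRST(<E>) = {ε, p, q, s, t}  (via <D>)

{p, q, s}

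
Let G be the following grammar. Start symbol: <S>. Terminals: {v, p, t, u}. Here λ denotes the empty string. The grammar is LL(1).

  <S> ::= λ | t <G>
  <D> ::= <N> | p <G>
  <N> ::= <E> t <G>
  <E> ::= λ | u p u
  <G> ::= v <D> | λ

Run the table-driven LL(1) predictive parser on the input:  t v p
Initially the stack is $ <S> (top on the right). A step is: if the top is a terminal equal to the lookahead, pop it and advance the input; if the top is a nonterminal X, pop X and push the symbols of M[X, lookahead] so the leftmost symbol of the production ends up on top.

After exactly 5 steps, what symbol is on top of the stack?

step 1: stack=$ <S>  input=t v p $  — expand <S> ::= t <G>
step 2: stack=$ <G> t  input=t v p $  — match t
step 3: stack=$ <G>  input=v p $  — expand <G> ::= v <D>
step 4: stack=$ <D> v  input=v p $  — match v
step 5: stack=$ <D>  input=p $  — expand <D> ::= p <G>
Stack after step 5: $ <G> p (top = p).

p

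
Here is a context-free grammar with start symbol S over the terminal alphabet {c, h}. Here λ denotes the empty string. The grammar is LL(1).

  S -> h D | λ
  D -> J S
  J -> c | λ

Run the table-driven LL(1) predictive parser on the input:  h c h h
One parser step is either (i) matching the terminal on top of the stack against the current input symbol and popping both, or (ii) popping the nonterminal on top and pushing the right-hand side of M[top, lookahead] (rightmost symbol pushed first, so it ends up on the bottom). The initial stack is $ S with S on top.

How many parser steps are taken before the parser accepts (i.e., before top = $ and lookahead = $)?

14

      Stack  Input      Action
   1  $ S    h c h h $  expand S -> h D
   2  $ D h  h c h h $  match h
   3  $ D    c h h $    expand D -> J S
   4  $ S J  c h h $    expand J -> c
   5  $ S c  c h h $    match c
   6  $ S    h h $      expand S -> h D
   7  $ D h  h h $      match h
   8  $ D    h $        expand D -> J S
   9  $ S J  h $        expand J -> λ
  10  $ S    h $        expand S -> h D
  11  $ D h  h $        match h
  12  $ D    $          expand D -> J S
  13  $ S J  $          expand J -> λ
  14  $ S    $          expand S -> λ
Accept reached after 14 steps.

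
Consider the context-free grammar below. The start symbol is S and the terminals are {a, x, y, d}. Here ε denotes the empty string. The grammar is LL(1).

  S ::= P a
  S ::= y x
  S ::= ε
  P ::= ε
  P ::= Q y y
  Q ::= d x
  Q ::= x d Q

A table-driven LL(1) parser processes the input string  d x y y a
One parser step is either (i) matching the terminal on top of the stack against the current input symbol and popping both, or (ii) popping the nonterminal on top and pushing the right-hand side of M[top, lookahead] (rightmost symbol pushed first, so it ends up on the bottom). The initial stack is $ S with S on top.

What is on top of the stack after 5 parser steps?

y

step 1: stack=$ S  input=d x y y a $  — expand S ::= P a
step 2: stack=$ a P  input=d x y y a $  — expand P ::= Q y y
step 3: stack=$ a y y Q  input=d x y y a $  — expand Q ::= d x
step 4: stack=$ a y y x d  input=d x y y a $  — match d
step 5: stack=$ a y y x  input=x y y a $  — match x
Stack after step 5: $ a y y (top = y).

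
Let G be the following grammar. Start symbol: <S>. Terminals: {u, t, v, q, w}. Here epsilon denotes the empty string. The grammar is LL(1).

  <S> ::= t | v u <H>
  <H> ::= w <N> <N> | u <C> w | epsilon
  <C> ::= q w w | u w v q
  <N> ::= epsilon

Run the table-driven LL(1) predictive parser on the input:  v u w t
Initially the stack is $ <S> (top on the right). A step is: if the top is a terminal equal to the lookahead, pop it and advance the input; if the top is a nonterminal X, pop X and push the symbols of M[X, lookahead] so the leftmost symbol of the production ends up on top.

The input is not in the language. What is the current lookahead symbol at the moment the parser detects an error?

t

     Stack        Input      Action
  1  $ <S>        v u w t $  expand <S> ::= v u <H>
  2  $ <H> u v    v u w t $  match v
  3  $ <H> u      u w t $    match u
  4  $ <H>        w t $      expand <H> ::= w <N> <N>
  5  $ <N> <N> w  w t $      match w
  6  $ <N> <N>    t $        error: M[<N>, t] is empty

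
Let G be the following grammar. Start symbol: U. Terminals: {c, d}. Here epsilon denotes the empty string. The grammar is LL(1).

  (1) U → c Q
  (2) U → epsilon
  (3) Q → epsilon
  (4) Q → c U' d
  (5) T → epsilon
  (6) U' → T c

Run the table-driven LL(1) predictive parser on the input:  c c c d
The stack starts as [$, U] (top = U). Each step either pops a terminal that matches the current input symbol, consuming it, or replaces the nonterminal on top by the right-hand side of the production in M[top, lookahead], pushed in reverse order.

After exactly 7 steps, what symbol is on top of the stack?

d

     Stack     Input      Action
  1  $ U       c c c d $  expand U → c Q
  2  $ Q c     c c c d $  match c
  3  $ Q       c c d $    expand Q → c U' d
  4  $ d U' c  c c d $    match c
  5  $ d U'    c d $      expand U' → T c
  6  $ d c T   c d $      expand T → epsilon
  7  $ d c     c d $      match c
Stack after step 7: $ d (top = d).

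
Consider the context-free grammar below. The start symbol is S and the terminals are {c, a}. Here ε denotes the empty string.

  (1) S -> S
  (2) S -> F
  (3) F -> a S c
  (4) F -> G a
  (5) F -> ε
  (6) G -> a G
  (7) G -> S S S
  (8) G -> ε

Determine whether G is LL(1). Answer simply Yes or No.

No

FIRST(S) = {ε, a}
FIRST(F) = {ε, a}
FIRST(G) = {ε, a}
FOLLOW(S) = {$, a, c}
FOLLOW(F) = {$, a, c}
FOLLOW(G) = {a}
Cell M[F, a] receives both F -> a S c and F -> G a and F -> ε — the grammar is not LL(1).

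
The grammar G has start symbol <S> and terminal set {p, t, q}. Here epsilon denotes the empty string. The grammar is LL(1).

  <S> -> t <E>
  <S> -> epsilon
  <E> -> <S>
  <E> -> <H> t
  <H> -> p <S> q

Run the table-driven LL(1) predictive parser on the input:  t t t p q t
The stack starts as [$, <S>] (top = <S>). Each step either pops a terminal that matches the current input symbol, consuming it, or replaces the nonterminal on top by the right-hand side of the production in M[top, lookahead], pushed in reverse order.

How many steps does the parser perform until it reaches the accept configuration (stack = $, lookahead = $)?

step 1: stack=$ <S>  input=t t t p q t $  — expand <S> -> t <E>
step 2: stack=$ <E> t  input=t t t p q t $  — match t
step 3: stack=$ <E>  input=t t p q t $  — expand <E> -> <S>
step 4: stack=$ <S>  input=t t p q t $  — expand <S> -> t <E>
step 5: stack=$ <E> t  input=t t p q t $  — match t
step 6: stack=$ <E>  input=t p q t $  — expand <E> -> <S>
step 7: stack=$ <S>  input=t p q t $  — expand <S> -> t <E>
step 8: stack=$ <E> t  input=t p q t $  — match t
step 9: stack=$ <E>  input=p q t $  — expand <E> -> <H> t
step 10: stack=$ t <H>  input=p q t $  — expand <H> -> p <S> q
step 11: stack=$ t q <S> p  input=p q t $  — match p
step 12: stack=$ t q <S>  input=q t $  — expand <S> -> epsilon
step 13: stack=$ t q  input=q t $  — match q
step 14: stack=$ t  input=t $  — match t
Accept reached after 14 steps.

14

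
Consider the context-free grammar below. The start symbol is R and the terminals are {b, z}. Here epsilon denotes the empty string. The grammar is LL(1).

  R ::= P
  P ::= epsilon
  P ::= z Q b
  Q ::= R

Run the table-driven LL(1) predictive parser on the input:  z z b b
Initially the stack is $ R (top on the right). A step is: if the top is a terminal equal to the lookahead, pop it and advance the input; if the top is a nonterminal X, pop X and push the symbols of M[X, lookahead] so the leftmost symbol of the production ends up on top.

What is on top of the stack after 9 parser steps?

     Stack      Input      Action
  1  $ R        z z b b $  expand R ::= P
  2  $ P        z z b b $  expand P ::= z Q b
  3  $ b Q z    z z b b $  match z
  4  $ b Q      z b b $    expand Q ::= R
  5  $ b R      z b b $    expand R ::= P
  6  $ b P      z b b $    expand P ::= z Q b
  7  $ b b Q z  z b b $    match z
  8  $ b b Q    b b $      expand Q ::= R
  9  $ b b R    b b $      expand R ::= P
Stack after step 9: $ b b P (top = P).

P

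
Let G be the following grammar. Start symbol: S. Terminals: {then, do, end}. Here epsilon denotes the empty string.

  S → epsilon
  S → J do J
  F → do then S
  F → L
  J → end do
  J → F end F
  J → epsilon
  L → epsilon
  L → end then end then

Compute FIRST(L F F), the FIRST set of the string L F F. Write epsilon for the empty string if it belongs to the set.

FIRST(L): from L→epsilon we get {epsilon}; from L→end then end then we get {end}. So FIRST(L) = {epsilon, end}.
FIRST(F): from F→do then S we get {do}; from F→L we get {epsilon, end}. So FIRST(F) = {epsilon, do, end}.
FIRST(J): from J→end do we get {end}; from J→F end F we get {do, end}; from J→epsilon we get {epsilon}. So FIRST(J) = {epsilon, do, end}.
FIRST(S): from S→epsilon we get {epsilon}; from S→J do J we get {do, end}. So FIRST(S) = {epsilon, do, end}.
FIRST(L F F): take FIRST of each symbol in turn, carrying on past any symbol whose FIRST contains epsilon; result {epsilon, do, end}.

{epsilon, do, end}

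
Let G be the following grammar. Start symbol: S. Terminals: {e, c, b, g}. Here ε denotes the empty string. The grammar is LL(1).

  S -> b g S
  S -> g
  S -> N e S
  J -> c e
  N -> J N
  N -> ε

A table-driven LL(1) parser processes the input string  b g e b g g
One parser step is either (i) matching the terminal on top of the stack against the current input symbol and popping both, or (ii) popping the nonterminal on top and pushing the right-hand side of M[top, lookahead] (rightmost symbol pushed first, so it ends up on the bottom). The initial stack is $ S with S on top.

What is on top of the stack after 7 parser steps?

b

step 1: stack=$ S  input=b g e b g g $  — expand S -> b g S
step 2: stack=$ S g b  input=b g e b g g $  — match b
step 3: stack=$ S g  input=g e b g g $  — match g
step 4: stack=$ S  input=e b g g $  — expand S -> N e S
step 5: stack=$ S e N  input=e b g g $  — expand N -> ε
step 6: stack=$ S e  input=e b g g $  — match e
step 7: stack=$ S  input=b g g $  — expand S -> b g S
Stack after step 7: $ S g b (top = b).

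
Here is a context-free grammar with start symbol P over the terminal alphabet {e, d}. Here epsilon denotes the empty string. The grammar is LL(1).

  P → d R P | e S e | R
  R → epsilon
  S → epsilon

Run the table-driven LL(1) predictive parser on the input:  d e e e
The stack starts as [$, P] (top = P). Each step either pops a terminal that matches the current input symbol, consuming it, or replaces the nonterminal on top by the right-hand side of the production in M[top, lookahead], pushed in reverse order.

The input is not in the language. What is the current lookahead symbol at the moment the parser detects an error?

e

     Stack    Input      Action
  1  $ P      d e e e $  expand P → d R P
  2  $ P R d  d e e e $  match d
  3  $ P R    e e e $    expand R → epsilon
  4  $ P      e e e $    expand P → e S e
  5  $ e S e  e e e $    match e
  6  $ e S    e e $      expand S → epsilon
  7  $ e      e e $      match e
  8  $        e $        error: stack empty but input remains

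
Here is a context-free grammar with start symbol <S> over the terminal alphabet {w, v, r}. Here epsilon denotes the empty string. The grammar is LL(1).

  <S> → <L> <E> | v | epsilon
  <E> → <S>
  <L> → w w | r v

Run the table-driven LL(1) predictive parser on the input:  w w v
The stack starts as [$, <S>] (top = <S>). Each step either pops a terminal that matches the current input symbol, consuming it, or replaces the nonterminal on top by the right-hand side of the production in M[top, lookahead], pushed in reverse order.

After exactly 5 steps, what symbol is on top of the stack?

<S>

step 1: stack=$ <S>  input=w w v $  — expand <S> → <L> <E>
step 2: stack=$ <E> <L>  input=w w v $  — expand <L> → w w
step 3: stack=$ <E> w w  input=w w v $  — match w
step 4: stack=$ <E> w  input=w v $  — match w
step 5: stack=$ <E>  input=v $  — expand <E> → <S>
Stack after step 5: $ <S> (top = <S>).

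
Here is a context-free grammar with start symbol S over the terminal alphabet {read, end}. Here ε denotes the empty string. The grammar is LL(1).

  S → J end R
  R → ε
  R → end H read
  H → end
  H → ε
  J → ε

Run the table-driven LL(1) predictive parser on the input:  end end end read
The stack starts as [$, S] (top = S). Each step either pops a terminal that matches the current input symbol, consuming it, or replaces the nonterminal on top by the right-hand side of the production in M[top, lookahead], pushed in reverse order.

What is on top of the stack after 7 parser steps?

read

     Stack         Input               Action
  1  $ S           end end end read $  expand S → J end R
  2  $ R end J     end end end read $  expand J → ε
  3  $ R end       end end end read $  match end
  4  $ R           end end read $      expand R → end H read
  5  $ read H end  end end read $      match end
  6  $ read H      end read $          expand H → end
  7  $ read end    end read $          match end
Stack after step 7: $ read (top = read).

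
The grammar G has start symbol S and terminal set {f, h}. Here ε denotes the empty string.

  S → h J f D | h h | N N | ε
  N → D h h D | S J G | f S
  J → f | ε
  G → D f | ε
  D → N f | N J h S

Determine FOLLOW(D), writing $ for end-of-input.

{$, f, h}

FIRST(J): from J→f we get {f}; from J→ε we get {ε}. So FIRST(J) = {ε, f}.
FIRST(S): from S→h J f D we get {h}; from S→h h we get {h}; from S→N N we get {ε, f, h}; from S→ε we get {ε}. So FIRST(S) = {ε, f, h}.
FIRST(N): from N→D h h D we get {f, h}; from N→S J G we get {ε, f, h}; from N→f S we get {f}. So FIRST(N) = {ε, f, h}.
FIRST(D): from D→N f we get {f, h}; from D→N J h S we get {f, h}. So FIRST(D) = {f, h}.
FIRST(G): from G→D f we get {f, h}; from G→ε we get {ε}. So FIRST(G) = {ε, f, h}.
FOLLOW(S) includes $ since S is the start symbol.
FOLLOW(S): in N→S J G, S is followed by J G with FIRST {ε, f, h}; in N→S J G, the suffix after S is nullable, so FOLLOW(S) ⊇ FOLLOW(N) = {$, f, h}; in N→f S, the suffix after S is empty, so FOLLOW(S) ⊇ FOLLOW(N) = {$, f, h}; in D→N J h S, the suffix after S is empty, so FOLLOW(S) ⊇ FOLLOW(D) = {$, f, h}. Thus FOLLOW(S) = {$, f, h}.
FOLLOW(N): in S→N N (occurrence 1), N is followed by N with FIRST {ε, f, h}; in S→N N (occurrence 1), the suffix after N is nullable, so FOLLOW(N) ⊇ FOLLOW(S) = {$, f, h}; in S→N N (occurrence 2), the suffix after N is empty, so FOLLOW(N) ⊇ FOLLOW(S) = {$, f, h}; in D→N f, N is followed by f with FIRST {f}; in D→N J h S, N is followed by J h S with FIRST {f, h}. Thus FOLLOW(N) = {$, f, h}.
FOLLOW(J): in S→h J f D, J is followed by f D with FIRST {f}; in N→S J G, J is followed by G with FIRST {ε, f, h}; in N→S J G, the suffix after J is nullable, so FOLLOW(J) ⊇ FOLLOW(N) = {$, f, h}; in D→N J h S, J is followed by h S with FIRST {h}. Thus FOLLOW(J) = {$, f, h}.
FOLLOW(G): in N→S J G, the suffix after G is empty, so FOLLOW(G) ⊇ FOLLOW(N) = {$, f, h}. Thus FOLLOW(G) = {$, f, h}.
FOLLOW(D): in S→h J f D, the suffix after D is empty, so FOLLOW(D) ⊇ FOLLOW(S) = {$, f, h}; in N→D h h D (occurrence 1), D is followed by h h D with FIRST {h}; in N→D h h D (occurrence 2), the suffix after D is empty, so FOLLOW(D) ⊇ FOLLOW(N) = {$, f, h}; in G→D f, D is followed by f with FIRST {f}. Thus FOLLOW(D) = {$, f, h}.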